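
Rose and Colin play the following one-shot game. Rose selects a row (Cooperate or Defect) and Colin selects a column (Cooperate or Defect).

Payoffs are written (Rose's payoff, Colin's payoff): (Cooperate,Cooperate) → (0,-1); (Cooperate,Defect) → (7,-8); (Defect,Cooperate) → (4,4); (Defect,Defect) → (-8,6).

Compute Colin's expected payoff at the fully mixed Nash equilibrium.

First find x, the probability Rose plays Cooperate, from Colin's indifference between Cooperate and Defect: −x + 4(1−x) = −8x + 6(1−x), giving x = 2/9.
Since Colin is indifferent in equilibrium, Colin's expected payoff equals the payoff from either column against (2/9, 7/9). Using Cooperate: −(2/9) + 4(7/9) = 26/9.

26/9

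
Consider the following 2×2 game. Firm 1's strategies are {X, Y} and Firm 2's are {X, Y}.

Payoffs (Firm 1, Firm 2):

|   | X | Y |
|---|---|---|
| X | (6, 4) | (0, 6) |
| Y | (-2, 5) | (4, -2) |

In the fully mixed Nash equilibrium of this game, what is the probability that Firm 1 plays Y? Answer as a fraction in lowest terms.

Let r be the probability that Firm 1 plays X. In a completely mixed equilibrium, Firm 2 must be indifferent between X and Y.
Firm 2's expected payoff from X is 4r + 5(1−r); from Y it is 6r − 2(1−r).
Setting these equal: −r + 5 = 8r − 2, so r = 7/9.
Therefore Firm 1 plays Y with probability 1 − 7/9 = 2/9.

2/9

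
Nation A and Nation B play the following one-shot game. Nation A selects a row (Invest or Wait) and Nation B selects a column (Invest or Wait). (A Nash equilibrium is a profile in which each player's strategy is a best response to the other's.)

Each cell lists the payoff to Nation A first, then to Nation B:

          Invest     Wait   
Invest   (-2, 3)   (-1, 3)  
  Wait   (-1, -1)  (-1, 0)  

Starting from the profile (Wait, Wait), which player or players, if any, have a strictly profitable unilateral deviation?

Neither

Nation A at (Wait, Wait) earns -1; deviating to Invest yields -1 — not better.
Nation B earns 0; deviating to Invest yields -1 — not better.
Neither player can strictly improve; the profile is a Nash equilibrium.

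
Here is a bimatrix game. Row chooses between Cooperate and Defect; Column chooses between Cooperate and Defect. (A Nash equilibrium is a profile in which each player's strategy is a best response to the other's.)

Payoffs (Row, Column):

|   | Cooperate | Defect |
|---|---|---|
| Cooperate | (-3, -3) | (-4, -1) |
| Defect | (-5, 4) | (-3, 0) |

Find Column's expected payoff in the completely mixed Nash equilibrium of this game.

First find p, the probability Row plays Cooperate, from Column's indifference between Cooperate and Defect: −3p + 4(1−p) = −p, giving p = 2/3.
Since Column is indifferent in equilibrium, Column's expected payoff equals the payoff from either column against (2/3, 1/3). Using Cooperate: −3(2/3) + 4(1/3) = -2/3.

-2/3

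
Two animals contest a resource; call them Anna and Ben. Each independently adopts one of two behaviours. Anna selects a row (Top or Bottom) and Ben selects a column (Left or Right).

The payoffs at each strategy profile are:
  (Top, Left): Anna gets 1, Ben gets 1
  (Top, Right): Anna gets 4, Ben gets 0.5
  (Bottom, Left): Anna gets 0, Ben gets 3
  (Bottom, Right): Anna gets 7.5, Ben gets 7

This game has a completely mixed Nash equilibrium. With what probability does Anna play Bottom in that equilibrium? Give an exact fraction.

1/9

Let r be the probability that Anna plays Top. In a completely mixed equilibrium, Ben must be indifferent between Left and Right.
Ben's expected payoff from Left is r + 3(1−r); from Right it is 0.5r + 7(1−r).
Setting these equal: −2r + 3 = −6.5r + 7, so r = 8/9.
Therefore Anna plays Bottom with probability 1 − 8/9 = 1/9.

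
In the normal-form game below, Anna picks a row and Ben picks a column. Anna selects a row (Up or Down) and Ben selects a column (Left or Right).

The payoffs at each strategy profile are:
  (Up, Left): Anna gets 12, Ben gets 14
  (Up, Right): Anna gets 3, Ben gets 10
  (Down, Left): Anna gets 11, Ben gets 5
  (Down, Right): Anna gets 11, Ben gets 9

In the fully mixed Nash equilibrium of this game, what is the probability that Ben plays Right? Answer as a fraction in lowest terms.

Let c be the probability that Ben plays Left. In a completely mixed equilibrium, Anna must be indifferent between Up and Down.
Anna's expected payoff from Up is 12c + 3(1−c); from Down it is 11c + 11(1−c).
Setting these equal: 9c + 3 = 11, so c = 8/9.
Therefore Ben plays Right with probability 1 − 8/9 = 1/9.

1/9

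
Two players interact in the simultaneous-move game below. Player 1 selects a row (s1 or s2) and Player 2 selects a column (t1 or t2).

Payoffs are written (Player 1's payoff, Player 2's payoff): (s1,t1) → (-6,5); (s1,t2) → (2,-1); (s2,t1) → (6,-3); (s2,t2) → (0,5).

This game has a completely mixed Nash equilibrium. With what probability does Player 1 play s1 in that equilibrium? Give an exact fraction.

4/7

Let r be the probability that Player 1 plays s1. In a completely mixed equilibrium, Player 2 must be indifferent between t1 and t2.
Player 2's expected payoff from t1 is 5r − 3(1−r); from t2 it is −r + 5(1−r).
Setting these equal: 8r − 3 = −6r + 5, so r = 4/7.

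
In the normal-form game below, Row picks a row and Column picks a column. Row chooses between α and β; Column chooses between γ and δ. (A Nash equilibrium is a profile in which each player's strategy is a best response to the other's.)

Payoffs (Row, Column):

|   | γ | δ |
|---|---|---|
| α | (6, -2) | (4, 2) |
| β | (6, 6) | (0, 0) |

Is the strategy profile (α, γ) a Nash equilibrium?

No

At (α, γ), Row earns 6; switching to β would give 6, so Row has no profitable deviation.
Column earns -2; switching to δ would give 2, so Column would deviate.
Since at least one player can profitably deviate, this is not a Nash equilibrium.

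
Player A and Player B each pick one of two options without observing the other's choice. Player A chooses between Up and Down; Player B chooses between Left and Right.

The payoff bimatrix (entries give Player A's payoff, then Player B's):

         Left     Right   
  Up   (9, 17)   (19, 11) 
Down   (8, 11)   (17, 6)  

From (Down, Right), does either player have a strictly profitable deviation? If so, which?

Player A at (Down, Right) earns 17; deviating to Up yields 19 — a strict improvement.
Player B earns 6; deviating to Left yields 11 — a strict improvement.
Both Player A and Player B have strictly profitable deviations.

Both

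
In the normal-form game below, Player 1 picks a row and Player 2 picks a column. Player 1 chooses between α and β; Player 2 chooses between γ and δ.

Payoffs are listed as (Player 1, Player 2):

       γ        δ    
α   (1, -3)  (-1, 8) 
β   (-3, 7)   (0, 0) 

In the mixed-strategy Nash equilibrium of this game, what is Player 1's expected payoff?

-3/5

First find q, the probability Player 2 plays γ, from Player 1's indifference between α and β: q − (1−q) = −3q, giving q = 1/5.
Since Player 1 is indifferent in equilibrium, Player 1's expected payoff equals the payoff from either row against (1/5, 4/5). Using α: (1/5) − (4/5) = -3/5.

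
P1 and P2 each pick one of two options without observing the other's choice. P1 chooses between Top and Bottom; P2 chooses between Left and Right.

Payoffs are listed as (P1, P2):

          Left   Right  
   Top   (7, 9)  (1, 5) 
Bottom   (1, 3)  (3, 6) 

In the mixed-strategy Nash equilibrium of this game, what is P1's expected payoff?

5/2

First find y, the probability P2 plays Left, from P1's indifference between Top and Bottom: 7y + (1−y) = y + 3(1−y), giving y = 1/4.
Since P1 is indifferent in equilibrium, P1's expected payoff equals the payoff from either row against (1/4, 3/4). Using Top: 7(1/4) + (3/4) = 5/2.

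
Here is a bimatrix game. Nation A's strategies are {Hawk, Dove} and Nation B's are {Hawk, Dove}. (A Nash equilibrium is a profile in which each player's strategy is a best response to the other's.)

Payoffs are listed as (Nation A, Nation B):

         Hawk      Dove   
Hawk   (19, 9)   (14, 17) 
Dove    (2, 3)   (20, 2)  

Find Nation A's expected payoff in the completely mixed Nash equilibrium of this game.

First find q, the probability Nation B plays Hawk, from Nation A's indifference between Hawk and Dove: 19q + 14(1−q) = 2q + 20(1−q), giving q = 6/23.
Since Nation A is indifferent in equilibrium, Nation A's expected payoff equals the payoff from either row against (6/23, 17/23). Using Hawk: 19(6/23) + 14(17/23) = 352/23.

352/23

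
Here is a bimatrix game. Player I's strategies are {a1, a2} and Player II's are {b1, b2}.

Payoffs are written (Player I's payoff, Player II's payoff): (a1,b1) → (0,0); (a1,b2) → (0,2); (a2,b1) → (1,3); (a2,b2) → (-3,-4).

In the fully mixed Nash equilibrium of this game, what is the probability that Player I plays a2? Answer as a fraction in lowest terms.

Let x be the probability that Player I plays a1. In a completely mixed equilibrium, Player II must be indifferent between b1 and b2.
Player II's expected payoff from b1 is 3(1−x); from b2 it is 2x − 4(1−x).
Setting these equal: −3x + 3 = 6x − 4, so x = 7/9.
Therefore Player I plays a2 with probability 1 − 7/9 = 2/9.

2/9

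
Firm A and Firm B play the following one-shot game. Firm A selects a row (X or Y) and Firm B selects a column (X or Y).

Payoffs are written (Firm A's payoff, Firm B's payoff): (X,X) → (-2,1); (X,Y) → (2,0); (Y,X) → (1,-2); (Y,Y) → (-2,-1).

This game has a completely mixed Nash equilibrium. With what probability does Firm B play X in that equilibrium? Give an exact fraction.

4/7

Let y be the probability that Firm B plays X. In a completely mixed equilibrium, Firm A must be indifferent between X and Y.
Firm A's expected payoff from X is −2y + 2(1−y); from Y it is y − 2(1−y).
Setting these equal: −4y + 2 = 3y − 2, so y = 4/7.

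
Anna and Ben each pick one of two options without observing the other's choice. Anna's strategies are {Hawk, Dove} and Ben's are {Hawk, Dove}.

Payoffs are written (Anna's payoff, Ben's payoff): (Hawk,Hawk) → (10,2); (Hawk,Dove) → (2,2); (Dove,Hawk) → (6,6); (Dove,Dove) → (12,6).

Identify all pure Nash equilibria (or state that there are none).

(Hawk, Hawk): Anna gets 10 ≥ 6 from Dove, and Ben gets 2 ≥ 2 from Dove — Nash equilibrium.
(Hawk, Dove): Anna prefers Dove (12 > 2) — not an equilibrium.
(Dove, Hawk): Anna prefers Hawk (10 > 6) — not an equilibrium.
(Dove, Dove): Anna gets 12 ≥ 2 from Hawk, and Ben gets 6 ≥ 6 from Hawk — Nash equilibrium.

(Hawk, Hawk) and (Dove, Dove)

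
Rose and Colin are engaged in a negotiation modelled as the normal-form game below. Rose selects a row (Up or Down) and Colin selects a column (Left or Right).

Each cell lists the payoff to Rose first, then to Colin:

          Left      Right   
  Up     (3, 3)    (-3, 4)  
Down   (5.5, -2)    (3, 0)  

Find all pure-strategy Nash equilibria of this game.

(Down, Right)

(Up, Left): Rose prefers Down (5.5 > 3); Colin prefers Right (4 > 3) — not an equilibrium.
(Up, Right): Rose prefers Down (3 > -3) — not an equilibrium.
(Down, Left): Colin prefers Right (0 > -2) — not an equilibrium.
(Down, Right): Rose gets 3 ≥ -3 from Up, and Colin gets 0 ≥ -2 from Left — Nash equilibrium.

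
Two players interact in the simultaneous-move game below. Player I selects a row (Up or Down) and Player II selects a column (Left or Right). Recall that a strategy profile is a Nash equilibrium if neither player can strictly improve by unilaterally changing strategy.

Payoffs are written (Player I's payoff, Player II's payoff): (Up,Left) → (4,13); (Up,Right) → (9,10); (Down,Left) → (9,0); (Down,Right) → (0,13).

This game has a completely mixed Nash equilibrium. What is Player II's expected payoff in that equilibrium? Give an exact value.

First find x, the probability Player I plays Up, from Player II's indifference between Left and Right: 13x = 10x + 13(1−x), giving x = 13/16.
Since Player II is indifferent in equilibrium, Player II's expected payoff equals the payoff from either column against (13/16, 3/16). Using Left: 13(13/16) = 169/16.

169/16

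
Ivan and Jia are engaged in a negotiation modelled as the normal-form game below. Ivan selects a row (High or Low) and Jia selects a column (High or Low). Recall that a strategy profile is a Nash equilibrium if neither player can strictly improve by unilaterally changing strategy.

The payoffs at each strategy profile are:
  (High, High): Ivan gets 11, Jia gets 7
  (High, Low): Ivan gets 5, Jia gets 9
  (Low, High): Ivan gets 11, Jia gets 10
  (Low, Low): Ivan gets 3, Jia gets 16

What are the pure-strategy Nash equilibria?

(High, Low)

(High, High): Jia prefers Low (9 > 7) — not an equilibrium.
(High, Low): Ivan gets 5 ≥ 3 from Low, and Jia gets 9 ≥ 7 from High — Nash equilibrium.
(Low, High): Jia prefers Low (16 > 10) — not an equilibrium.
(Low, Low): Ivan prefers High (5 > 3) — not an equilibrium.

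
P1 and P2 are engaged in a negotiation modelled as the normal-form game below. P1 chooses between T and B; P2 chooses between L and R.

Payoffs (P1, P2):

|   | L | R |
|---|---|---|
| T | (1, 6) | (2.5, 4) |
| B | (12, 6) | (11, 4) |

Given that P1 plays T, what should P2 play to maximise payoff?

Against T, P2 earns 6 from L and 4 from R.
So L is the best response.

L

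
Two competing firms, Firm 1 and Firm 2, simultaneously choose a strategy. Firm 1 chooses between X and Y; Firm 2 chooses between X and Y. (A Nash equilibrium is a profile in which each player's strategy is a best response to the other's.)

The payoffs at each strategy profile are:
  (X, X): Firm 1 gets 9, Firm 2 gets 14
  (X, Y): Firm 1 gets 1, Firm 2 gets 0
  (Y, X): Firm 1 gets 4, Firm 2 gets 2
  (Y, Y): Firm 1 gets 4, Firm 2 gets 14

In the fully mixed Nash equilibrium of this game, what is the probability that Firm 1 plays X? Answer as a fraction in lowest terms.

Let p be the probability that Firm 1 plays X. In a completely mixed equilibrium, Firm 2 must be indifferent between X and Y.
Firm 2's expected payoff from X is 14p + 2(1−p); from Y it is 14(1−p).
Setting these equal: 12p + 2 = −14p + 14, so p = 6/13.

6/13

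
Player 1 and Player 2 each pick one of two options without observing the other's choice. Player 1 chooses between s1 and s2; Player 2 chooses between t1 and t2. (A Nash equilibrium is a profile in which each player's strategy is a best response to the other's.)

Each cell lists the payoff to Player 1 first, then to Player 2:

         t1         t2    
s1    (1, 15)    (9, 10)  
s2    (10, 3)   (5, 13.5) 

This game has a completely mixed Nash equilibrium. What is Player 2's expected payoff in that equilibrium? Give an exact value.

First find p, the probability Player 1 plays s1, from Player 2's indifference between t1 and t2: 15p + 3(1−p) = 10p + 13.5(1−p), giving p = 21/31.
Since Player 2 is indifferent in equilibrium, Player 2's expected payoff equals the payoff from either column against (21/31, 10/31). Using t1: 15(21/31) + 3(10/31) = 345/31.

345/31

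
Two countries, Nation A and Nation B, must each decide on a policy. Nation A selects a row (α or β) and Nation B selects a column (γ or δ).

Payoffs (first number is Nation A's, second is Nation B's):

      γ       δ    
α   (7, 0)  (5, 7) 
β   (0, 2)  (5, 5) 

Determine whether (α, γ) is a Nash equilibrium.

No

At (α, γ), Nation A earns 7; switching to β would give 0, so Nation A has no profitable deviation.
Nation B earns 0; switching to δ would give 7, so Nation B would deviate.
Since at least one player can profitably deviate, this is not a Nash equilibrium.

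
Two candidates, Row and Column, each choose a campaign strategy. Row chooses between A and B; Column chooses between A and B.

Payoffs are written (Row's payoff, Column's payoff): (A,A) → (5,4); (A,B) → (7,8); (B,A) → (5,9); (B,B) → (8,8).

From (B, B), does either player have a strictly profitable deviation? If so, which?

Row at (B, B) earns 8; deviating to A yields 7 — not better.
Column earns 8; deviating to A yields 9 — a strict improvement.
Only Column has a strictly profitable deviation.

Column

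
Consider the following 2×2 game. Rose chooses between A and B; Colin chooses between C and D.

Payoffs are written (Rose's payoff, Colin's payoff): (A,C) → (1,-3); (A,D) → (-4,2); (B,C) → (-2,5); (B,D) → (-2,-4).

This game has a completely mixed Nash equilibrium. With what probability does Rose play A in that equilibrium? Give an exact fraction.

Let x be the probability that Rose plays A. In a completely mixed equilibrium, Colin must be indifferent between C and D.
Colin's expected payoff from C is −3x + 5(1−x); from D it is 2x − 4(1−x).
Setting these equal: −8x + 5 = 6x − 4, so x = 9/14.

9/14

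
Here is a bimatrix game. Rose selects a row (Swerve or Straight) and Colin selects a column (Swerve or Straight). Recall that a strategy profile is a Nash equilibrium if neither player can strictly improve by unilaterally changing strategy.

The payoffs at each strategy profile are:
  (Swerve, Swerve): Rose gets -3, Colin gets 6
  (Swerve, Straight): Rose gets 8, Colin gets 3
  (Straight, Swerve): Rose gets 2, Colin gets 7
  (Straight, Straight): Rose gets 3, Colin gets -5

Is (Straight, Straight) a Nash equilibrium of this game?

At (Straight, Straight), Rose earns 3; switching to Swerve would give 8, so Rose would deviate.
Colin earns -5; switching to Swerve would give 7, so Colin would deviate.
Since at least one player can profitably deviate, this is not a Nash equilibrium.

No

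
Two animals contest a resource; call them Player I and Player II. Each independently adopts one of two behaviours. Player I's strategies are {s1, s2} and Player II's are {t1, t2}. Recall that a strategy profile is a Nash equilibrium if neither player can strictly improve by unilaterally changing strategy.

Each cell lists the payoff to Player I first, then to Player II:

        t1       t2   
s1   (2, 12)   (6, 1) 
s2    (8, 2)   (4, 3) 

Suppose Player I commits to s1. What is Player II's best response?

t1

Against s1, Player II earns 12 from t1 and 1 from t2.
So t1 is the best response.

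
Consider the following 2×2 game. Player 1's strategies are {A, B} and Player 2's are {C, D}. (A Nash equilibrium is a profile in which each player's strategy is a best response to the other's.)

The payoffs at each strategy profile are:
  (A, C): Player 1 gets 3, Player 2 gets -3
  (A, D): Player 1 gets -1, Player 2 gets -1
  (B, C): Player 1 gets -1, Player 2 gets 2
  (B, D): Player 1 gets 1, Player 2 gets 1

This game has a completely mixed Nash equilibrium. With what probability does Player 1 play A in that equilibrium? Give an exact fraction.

Let p be the probability that Player 1 plays A. In a completely mixed equilibrium, Player 2 must be indifferent between C and D.
Player 2's expected payoff from C is −3p + 2(1−p); from D it is −p + (1−p).
Setting these equal: −5p + 2 = −2p + 1, so p = 1/3.

1/3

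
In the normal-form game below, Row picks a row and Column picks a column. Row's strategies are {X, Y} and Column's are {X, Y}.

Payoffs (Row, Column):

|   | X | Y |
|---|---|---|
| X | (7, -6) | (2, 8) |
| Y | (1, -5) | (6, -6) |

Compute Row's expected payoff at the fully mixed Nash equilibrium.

First find q, the probability Column plays X, from Row's indifference between X and Y: 7q + 2(1−q) = q + 6(1−q), giving q = 2/5.
Since Row is indifferent in equilibrium, Row's expected payoff equals the payoff from either row against (2/5, 3/5). Using X: 7(2/5) + 2(3/5) = 4.

4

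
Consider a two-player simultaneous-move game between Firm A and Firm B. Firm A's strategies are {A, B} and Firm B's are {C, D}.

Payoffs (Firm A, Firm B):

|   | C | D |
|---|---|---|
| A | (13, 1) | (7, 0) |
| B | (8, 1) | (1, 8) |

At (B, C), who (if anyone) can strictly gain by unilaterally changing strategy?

Firm A at (B, C) earns 8; deviating to A yields 13 — a strict improvement.
Firm B earns 1; deviating to D yields 8 — a strict improvement.
Both Firm A and Firm B have strictly profitable deviations.

Both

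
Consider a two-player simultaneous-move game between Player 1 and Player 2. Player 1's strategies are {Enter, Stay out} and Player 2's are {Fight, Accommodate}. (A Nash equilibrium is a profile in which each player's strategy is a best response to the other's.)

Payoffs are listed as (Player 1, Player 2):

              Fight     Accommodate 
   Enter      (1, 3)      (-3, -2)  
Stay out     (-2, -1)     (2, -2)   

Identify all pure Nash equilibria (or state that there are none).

(Enter, Fight)

(Enter, Fight): Player 1 gets 1 ≥ -2 from Stay out, and Player 2 gets 3 ≥ -2 from Accommodate — Nash equilibrium.
(Enter, Accommodate): Player 1 prefers Stay out (2 > -3); Player 2 prefers Fight (3 > -2) — not an equilibrium.
(Stay out, Fight): Player 1 prefers Enter (1 > -2) — not an equilibrium.
(Stay out, Accommodate): Player 2 prefers Fight (-1 > -2) — not an equilibrium.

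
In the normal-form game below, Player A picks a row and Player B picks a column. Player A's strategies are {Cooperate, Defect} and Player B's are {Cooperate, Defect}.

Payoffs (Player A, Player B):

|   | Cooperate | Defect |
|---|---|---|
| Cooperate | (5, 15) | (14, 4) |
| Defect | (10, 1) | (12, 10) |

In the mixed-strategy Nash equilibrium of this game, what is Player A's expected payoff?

First find q, the probability Player B plays Cooperate, from Player A's indifference between Cooperate and Defect: 5q + 14(1−q) = 10q + 12(1−q), giving q = 2/7.
Since Player A is indifferent in equilibrium, Player A's expected payoff equals the payoff from either row against (2/7, 5/7). Using Cooperate: 5(2/7) + 14(5/7) = 80/7.

80/7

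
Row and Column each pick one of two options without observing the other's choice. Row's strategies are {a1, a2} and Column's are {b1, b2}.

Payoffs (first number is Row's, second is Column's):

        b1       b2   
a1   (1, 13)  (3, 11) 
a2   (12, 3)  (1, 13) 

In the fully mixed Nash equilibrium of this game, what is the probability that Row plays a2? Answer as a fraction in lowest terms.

Let r be the probability that Row plays a1. In a completely mixed equilibrium, Column must be indifferent between b1 and b2.
Column's expected payoff from b1 is 13r + 3(1−r); from b2 it is 11r + 13(1−r).
Setting these equal: 10r + 3 = −2r + 13, so r = 5/6.
Therefore Row plays a2 with probability 1 − 5/6 = 1/6.

1/6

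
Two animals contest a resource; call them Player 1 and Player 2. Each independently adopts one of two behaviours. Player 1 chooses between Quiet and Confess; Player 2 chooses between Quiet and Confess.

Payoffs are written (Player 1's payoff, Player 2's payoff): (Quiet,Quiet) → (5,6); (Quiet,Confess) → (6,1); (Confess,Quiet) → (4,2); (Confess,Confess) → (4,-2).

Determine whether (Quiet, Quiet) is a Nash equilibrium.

At (Quiet, Quiet), Player 1 earns 5; switching to Confess would give 4, so Player 1 has no profitable deviation.
Player 2 earns 6; switching to Confess would give 1, so Player 2 has no profitable deviation.
Neither player can gain by a unilateral deviation, so this profile is a Nash equilibrium.

Yes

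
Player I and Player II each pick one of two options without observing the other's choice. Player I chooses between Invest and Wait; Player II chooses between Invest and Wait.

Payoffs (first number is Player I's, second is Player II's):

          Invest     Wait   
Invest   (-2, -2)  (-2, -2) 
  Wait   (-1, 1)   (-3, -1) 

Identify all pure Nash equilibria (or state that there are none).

(Invest, Invest): Player I prefers Wait (-1 > -2) — not an equilibrium.
(Invest, Wait): Player I gets -2 ≥ -3 from Wait, and Player II gets -2 ≥ -2 from Invest — Nash equilibrium.
(Wait, Invest): Player I gets -1 ≥ -2 from Invest, and Player II gets 1 ≥ -1 from Wait — Nash equilibrium.
(Wait, Wait): Player I prefers Invest (-2 > -3); Player II prefers Invest (1 > -1) — not an equilibrium.

(Invest, Wait) and (Wait, Invest)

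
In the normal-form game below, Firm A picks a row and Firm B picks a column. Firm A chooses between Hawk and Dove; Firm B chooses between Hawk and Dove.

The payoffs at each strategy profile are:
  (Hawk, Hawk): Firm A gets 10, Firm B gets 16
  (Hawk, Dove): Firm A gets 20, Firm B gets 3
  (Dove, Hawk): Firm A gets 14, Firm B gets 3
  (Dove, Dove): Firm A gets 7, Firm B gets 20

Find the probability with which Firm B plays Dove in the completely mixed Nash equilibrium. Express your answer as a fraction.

Let q be the probability that Firm B plays Hawk. In a completely mixed equilibrium, Firm A must be indifferent between Hawk and Dove.
Firm A's expected payoff from Hawk is 10q + 20(1−q); from Dove it is 14q + 7(1−q).
Setting these equal: −10q + 20 = 7q + 7, so q = 13/17.
Therefore Firm B plays Dove with probability 1 − 13/17 = 4/17.

4/17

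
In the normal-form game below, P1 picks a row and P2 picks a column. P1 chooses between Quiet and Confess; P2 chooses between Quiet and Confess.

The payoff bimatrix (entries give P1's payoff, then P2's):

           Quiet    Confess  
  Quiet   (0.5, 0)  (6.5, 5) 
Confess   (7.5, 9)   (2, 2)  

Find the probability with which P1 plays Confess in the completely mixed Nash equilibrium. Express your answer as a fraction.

Let r be the probability that P1 plays Quiet. In a completely mixed equilibrium, P2 must be indifferent between Quiet and Confess.
P2's expected payoff from Quiet is 9(1−r); from Confess it is 5r + 2(1−r).
Setting these equal: −9r + 9 = 3r + 2, so r = 7/12.
Therefore P1 plays Confess with probability 1 − 7/12 = 5/12.

5/12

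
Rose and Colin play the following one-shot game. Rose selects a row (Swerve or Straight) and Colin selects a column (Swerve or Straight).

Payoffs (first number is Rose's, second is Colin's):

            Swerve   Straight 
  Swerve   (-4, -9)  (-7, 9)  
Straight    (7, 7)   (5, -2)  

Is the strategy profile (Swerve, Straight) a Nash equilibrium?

No

At (Swerve, Straight), Rose earns -7; switching to Straight would give 5, so Rose would deviate.
Colin earns 9; switching to Swerve would give -9, so Colin has no profitable deviation.
Since at least one player can profitably deviate, this is not a Nash equilibrium.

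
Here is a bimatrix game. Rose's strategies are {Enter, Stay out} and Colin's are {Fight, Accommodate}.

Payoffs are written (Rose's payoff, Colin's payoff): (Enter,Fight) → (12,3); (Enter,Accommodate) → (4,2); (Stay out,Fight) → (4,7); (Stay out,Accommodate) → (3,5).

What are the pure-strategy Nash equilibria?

(Enter, Fight)

(Enter, Fight): Rose gets 12 ≥ 4 from Stay out, and Colin gets 3 ≥ 2 from Accommodate — Nash equilibrium.
(Enter, Accommodate): Colin prefers Fight (3 > 2) — not an equilibrium.
(Stay out, Fight): Rose prefers Enter (12 > 4) — not an equilibrium.
(Stay out, Accommodate): Rose prefers Enter (4 > 3); Colin prefers Fight (7 > 5) — not an equilibrium.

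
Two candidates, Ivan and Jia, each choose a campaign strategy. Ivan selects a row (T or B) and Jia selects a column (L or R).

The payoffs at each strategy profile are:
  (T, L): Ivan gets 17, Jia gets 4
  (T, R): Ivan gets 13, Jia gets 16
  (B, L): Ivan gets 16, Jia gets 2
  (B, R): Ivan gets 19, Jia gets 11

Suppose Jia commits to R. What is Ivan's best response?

Against R, Ivan earns 13 from T and 19 from B.
So B is the best response.

B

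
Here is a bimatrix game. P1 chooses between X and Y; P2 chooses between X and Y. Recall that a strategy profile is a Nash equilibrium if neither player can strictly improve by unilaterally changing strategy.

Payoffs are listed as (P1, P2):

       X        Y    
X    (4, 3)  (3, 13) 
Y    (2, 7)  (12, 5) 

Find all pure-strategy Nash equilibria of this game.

(X, X): P2 prefers Y (13 > 3) — not an equilibrium.
(X, Y): P1 prefers Y (12 > 3) — not an equilibrium.
(Y, X): P1 prefers X (4 > 2) — not an equilibrium.
(Y, Y): P2 prefers X (7 > 5) — not an equilibrium.

none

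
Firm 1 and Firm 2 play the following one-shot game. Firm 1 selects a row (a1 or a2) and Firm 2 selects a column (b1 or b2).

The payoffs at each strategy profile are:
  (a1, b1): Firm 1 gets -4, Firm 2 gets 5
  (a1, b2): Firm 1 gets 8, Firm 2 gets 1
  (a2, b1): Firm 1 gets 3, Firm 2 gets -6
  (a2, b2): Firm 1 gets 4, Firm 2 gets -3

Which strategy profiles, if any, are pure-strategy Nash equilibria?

none

(a1, b1): Firm 1 prefers a2 (3 > -4) — not an equilibrium.
(a1, b2): Firm 2 prefers b1 (5 > 1) — not an equilibrium.
(a2, b1): Firm 2 prefers b2 (-3 > -6) — not an equilibrium.
(a2, b2): Firm 1 prefers a1 (8 > 4) — not an equilibrium.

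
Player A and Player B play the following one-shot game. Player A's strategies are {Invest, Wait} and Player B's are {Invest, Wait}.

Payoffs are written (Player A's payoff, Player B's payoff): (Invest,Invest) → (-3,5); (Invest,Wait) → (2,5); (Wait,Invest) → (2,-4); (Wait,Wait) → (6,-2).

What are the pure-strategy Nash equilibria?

(Invest, Invest): Player A prefers Wait (2 > -3) — not an equilibrium.
(Invest, Wait): Player A prefers Wait (6 > 2) — not an equilibrium.
(Wait, Invest): Player B prefers Wait (-2 > -4) — not an equilibrium.
(Wait, Wait): Player A gets 6 ≥ 2 from Invest, and Player B gets -2 ≥ -4 from Invest — Nash equilibrium.

(Wait, Wait)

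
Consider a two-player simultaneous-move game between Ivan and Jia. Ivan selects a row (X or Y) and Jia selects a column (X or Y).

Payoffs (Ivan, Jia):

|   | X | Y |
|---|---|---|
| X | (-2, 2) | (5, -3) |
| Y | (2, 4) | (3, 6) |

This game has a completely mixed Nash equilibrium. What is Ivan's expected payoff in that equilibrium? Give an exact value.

8/3

First find q, the probability Jia plays X, from Ivan's indifference between X and Y: −2q + 5(1−q) = 2q + 3(1−q), giving q = 1/3.
Since Ivan is indifferent in equilibrium, Ivan's expected payoff equals the payoff from either row against (1/3, 2/3). Using X: −2(1/3) + 5(2/3) = 8/3.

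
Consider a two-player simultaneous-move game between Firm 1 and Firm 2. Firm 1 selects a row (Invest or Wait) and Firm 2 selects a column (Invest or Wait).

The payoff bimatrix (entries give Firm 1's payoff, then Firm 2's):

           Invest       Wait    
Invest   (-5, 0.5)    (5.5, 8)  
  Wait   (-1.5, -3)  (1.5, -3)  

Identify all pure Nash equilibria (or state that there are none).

(Invest, Wait) and (Wait, Invest)

(Invest, Invest): Firm 1 prefers Wait (-1.5 > -5); Firm 2 prefers Wait (8 > 0.5) — not an equilibrium.
(Invest, Wait): Firm 1 gets 5.5 ≥ 1.5 from Wait, and Firm 2 gets 8 ≥ 0.5 from Invest — Nash equilibrium.
(Wait, Invest): Firm 1 gets -1.5 ≥ -5 from Invest, and Firm 2 gets -3 ≥ -3 from Wait — Nash equilibrium.
(Wait, Wait): Firm 1 prefers Invest (5.5 > 1.5) — not an equilibrium.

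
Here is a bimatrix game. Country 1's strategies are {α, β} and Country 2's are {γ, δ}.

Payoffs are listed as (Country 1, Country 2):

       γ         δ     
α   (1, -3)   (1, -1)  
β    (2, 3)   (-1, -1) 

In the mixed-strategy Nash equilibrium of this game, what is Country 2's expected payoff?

First find p, the probability Country 1 plays α, from Country 2's indifference between γ and δ: −3p + 3(1−p) = −p − (1−p), giving p = 2/3.
Since Country 2 is indifferent in equilibrium, Country 2's expected payoff equals the payoff from either column against (2/3, 1/3). Using γ: −3(2/3) + 3(1/3) = -1.

-1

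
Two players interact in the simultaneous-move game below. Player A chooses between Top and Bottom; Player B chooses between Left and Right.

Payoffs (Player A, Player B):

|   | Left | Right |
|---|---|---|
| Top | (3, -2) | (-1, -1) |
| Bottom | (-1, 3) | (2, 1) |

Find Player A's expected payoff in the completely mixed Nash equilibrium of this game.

First find y, the probability Player B plays Left, from Player A's indifference between Top and Bottom: 3y − (1−y) = −y + 2(1−y), giving y = 3/7.
Since Player A is indifferent in equilibrium, Player A's expected payoff equals the payoff from either row against (3/7, 4/7). Using Top: 3(3/7) − (4/7) = 5/7.

5/7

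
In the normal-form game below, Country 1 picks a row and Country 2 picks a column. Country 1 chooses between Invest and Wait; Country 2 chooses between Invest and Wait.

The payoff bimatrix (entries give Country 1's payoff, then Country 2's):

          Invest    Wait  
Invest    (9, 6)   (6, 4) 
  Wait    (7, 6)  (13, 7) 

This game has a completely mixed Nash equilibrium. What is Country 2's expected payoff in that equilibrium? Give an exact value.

6

First find p, the probability Country 1 plays Invest, from Country 2's indifference between Invest and Wait: 6p + 6(1−p) = 4p + 7(1−p), giving p = 1/3.
Since Country 2 is indifferent in equilibrium, Country 2's expected payoff equals the payoff from either column against (1/3, 2/3). Using Invest: 6(1/3) + 6(2/3) = 6.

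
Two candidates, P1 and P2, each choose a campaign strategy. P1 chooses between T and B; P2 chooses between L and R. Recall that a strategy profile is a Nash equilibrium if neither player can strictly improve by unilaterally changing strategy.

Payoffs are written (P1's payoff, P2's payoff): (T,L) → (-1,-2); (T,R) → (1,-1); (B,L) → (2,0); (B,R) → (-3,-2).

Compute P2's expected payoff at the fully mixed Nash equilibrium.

First find p, the probability P1 plays T, from P2's indifference between L and R: −2p = −p − 2(1−p), giving p = 2/3.
Since P2 is indifferent in equilibrium, P2's expected payoff equals the payoff from either column against (2/3, 1/3). Using L: −2(2/3) = -4/3.

-4/3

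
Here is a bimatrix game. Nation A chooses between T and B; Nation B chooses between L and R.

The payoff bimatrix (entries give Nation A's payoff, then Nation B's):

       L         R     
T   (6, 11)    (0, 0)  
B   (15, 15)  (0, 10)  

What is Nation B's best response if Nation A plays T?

Against T, Nation B earns 11 from L and 0 from R.
So L is the best response.

L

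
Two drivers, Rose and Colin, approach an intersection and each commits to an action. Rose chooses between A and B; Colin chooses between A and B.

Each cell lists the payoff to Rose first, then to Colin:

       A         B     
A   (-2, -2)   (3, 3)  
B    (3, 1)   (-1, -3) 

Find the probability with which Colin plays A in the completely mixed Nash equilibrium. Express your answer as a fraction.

4/9

Let c be the probability that Colin plays A. In a completely mixed equilibrium, Rose must be indifferent between A and B.
Rose's expected payoff from A is −2c + 3(1−c); from B it is 3c − (1−c).
Setting these equal: −5c + 3 = 4c − 1, so c = 4/9.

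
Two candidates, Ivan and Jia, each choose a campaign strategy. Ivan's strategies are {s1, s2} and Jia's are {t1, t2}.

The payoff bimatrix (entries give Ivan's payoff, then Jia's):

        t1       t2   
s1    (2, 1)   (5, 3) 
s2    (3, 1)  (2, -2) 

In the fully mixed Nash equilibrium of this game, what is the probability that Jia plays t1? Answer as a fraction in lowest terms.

3/4

Let y be the probability that Jia plays t1. In a completely mixed equilibrium, Ivan must be indifferent between s1 and s2.
Ivan's expected payoff from s1 is 2y + 5(1−y); from s2 it is 3y + 2(1−y).
Setting these equal: −3y + 5 = y + 2, so y = 3/4.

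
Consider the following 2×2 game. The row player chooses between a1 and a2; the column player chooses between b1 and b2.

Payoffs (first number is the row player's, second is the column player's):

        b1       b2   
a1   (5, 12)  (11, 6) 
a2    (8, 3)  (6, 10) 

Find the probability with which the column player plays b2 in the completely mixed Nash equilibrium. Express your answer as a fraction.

Let c be the probability that the column player plays b1. In a completely mixed equilibrium, the row player must be indifferent between a1 and a2.
The row player's expected payoff from a1 is 5c + 11(1−c); from a2 it is 8c + 6(1−c).
Setting these equal: −6c + 11 = 2c + 6, so c = 5/8.
Therefore the column player plays b2 with probability 1 − 5/8 = 3/8.

3/8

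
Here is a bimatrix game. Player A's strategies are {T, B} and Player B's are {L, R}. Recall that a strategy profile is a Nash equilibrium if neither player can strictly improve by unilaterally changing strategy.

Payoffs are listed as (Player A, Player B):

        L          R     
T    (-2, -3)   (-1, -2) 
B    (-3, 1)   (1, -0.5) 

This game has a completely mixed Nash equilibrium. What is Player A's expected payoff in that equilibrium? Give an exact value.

-5/3

First find q, the probability Player B plays L, from Player A's indifference between T and B: −2q − (1−q) = −3q + (1−q), giving q = 2/3.
Since Player A is indifferent in equilibrium, Player A's expected payoff equals the payoff from either row against (2/3, 1/3). Using T: −2(2/3) − (1/3) = -5/3.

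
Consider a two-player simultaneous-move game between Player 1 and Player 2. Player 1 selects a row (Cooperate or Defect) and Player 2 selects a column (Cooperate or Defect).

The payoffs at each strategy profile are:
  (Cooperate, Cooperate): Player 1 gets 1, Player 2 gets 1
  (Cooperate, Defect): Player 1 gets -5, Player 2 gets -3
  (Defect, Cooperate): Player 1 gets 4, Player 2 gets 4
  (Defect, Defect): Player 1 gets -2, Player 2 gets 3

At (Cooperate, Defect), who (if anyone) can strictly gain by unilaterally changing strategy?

Both

Player 1 at (Cooperate, Defect) earns -5; deviating to Defect yields -2 — a strict improvement.
Player 2 earns -3; deviating to Cooperate yields 1 — a strict improvement.
Both Player 1 and Player 2 have strictly profitable deviations.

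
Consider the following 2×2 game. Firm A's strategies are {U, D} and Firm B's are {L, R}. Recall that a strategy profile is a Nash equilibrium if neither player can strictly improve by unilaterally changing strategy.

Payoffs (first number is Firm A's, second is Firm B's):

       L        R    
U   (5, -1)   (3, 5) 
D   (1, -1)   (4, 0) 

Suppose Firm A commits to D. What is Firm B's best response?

Against D, Firm B earns -1 from L and 0 from R.
So R is the best response.

R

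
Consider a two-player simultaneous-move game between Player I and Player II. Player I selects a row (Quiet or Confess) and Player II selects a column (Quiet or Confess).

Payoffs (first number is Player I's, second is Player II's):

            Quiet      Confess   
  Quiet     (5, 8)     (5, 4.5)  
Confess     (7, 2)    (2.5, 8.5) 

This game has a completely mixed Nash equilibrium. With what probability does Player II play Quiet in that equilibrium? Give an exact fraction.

Let y be the probability that Player II plays Quiet. In a completely mixed equilibrium, Player I must be indifferent between Quiet and Confess.
Player I's expected payoff from Quiet is 5y + 5(1−y); from Confess it is 7y + 2.5(1−y).
Setting these equal: 5 = 4.5y + 2.5, so y = 5/9.

5/9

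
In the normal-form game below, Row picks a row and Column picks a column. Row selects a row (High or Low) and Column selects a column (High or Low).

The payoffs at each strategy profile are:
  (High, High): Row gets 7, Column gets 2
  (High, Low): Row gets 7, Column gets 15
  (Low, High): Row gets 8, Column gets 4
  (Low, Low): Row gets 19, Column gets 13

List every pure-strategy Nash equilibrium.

(High, High): Row prefers Low (8 > 7); Column prefers Low (15 > 2) — not an equilibrium.
(High, Low): Row prefers Low (19 > 7) — not an equilibrium.
(Low, High): Column prefers Low (13 > 4) — not an equilibrium.
(Low, Low): Row gets 19 ≥ 7 from High, and Column gets 13 ≥ 4 from High — Nash equilibrium.

(Low, Low)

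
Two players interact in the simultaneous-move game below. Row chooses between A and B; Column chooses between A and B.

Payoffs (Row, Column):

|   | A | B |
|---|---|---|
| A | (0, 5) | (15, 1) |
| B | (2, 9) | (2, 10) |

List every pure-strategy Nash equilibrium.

none

(A, A): Row prefers B (2 > 0) — not an equilibrium.
(A, B): Column prefers A (5 > 1) — not an equilibrium.
(B, A): Column prefers B (10 > 9) — not an equilibrium.
(B, B): Row prefers A (15 > 2) — not an equilibrium.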